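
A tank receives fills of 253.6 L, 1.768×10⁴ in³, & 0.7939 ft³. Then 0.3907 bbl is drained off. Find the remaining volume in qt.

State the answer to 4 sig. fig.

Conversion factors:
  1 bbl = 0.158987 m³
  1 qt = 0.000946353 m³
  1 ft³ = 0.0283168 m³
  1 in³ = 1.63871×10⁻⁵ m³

532.2 qt

253.6 L × 0.001 = 0.2536 m³
1.768×10⁴ in³ × 1.63871×10⁻⁵ = 0.289724 m³
0.7939 ft³ × 0.0283168 = 0.0224807 m³
0.3907 bbl × 0.158987 = 0.0621162 m³
Sum: 0.2536 + 0.289724 + 0.0224807 − 0.0621162 = 0.503688 m³
In qt: 0.503688 / 0.000946353 = 532.241 qt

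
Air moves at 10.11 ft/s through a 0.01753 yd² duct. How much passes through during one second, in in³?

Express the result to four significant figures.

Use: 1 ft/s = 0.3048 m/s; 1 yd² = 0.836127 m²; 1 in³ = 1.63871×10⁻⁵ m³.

10.11 ft/s × 0.3048 = 3.08153 m/s
0.01753 yd² × 0.836127 = 0.0146573 m²
V = v × A × t = 3.08153 m/s × 0.0146573 m² × 1 s = 0.0451669 m³
0.0451669 m³ ÷ (1.63871×10⁻⁵ m³/in³) = 2756.25 in³

2756 in³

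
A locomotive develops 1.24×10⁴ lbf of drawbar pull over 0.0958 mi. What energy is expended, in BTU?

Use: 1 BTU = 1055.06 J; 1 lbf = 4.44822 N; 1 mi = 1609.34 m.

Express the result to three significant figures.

1.24×10⁴ lbf × 4.44822 → 55157.9 N
0.0958 mi × 1609.34 → 154.175 m
W = F × d = 55157.9 N × 154.175 m = 8.50397×10⁶ J
8.50397×10⁶ J ÷ (1055.06 J/BTU) = 8060.18 BTU

8060 BTU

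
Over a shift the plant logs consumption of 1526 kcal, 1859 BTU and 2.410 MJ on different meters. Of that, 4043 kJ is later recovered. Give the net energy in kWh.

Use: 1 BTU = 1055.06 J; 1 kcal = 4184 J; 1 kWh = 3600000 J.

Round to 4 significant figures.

1.865 kWh

1526 kcal × 4184 → 6.38478×10⁶ J
1859 BTU × 1055.06 → 1.96136×10⁶ J
2.410 MJ × 1000000 → 2.41×10⁶ J
4043 kJ × 1000 → 4.043×10⁶ J
Result: 6.38478×10⁶ + 1.96136×10⁶ + 2.41×10⁶ − 4.043×10⁶ = 6.71314×10⁶ J
In kWh: 6.71314×10⁶ / 3600000 = 1.86476 kWh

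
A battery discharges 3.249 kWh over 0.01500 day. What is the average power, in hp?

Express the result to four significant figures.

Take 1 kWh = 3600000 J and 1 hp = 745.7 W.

3.249 kWh × 3600000 → 1.16964×10⁷ J
0.01500 day × 86400 → 1296 s
P = E / t = 1.16964×10⁷ J / 1296 s = 9025 W
9025 W ÷ (745.7 W/hp) = 12.1027 hp

12.10 hp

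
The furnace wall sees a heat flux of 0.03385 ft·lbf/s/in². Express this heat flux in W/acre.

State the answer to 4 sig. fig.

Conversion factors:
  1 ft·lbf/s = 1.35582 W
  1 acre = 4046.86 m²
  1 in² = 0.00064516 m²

2.879×10⁵ W/acre

0.03385 ft·lbf/s/in² × 1.35582 W/ft·lbf/s ÷ 0.00064516 m²/in² = 71.1366 W/m²
71.1366 W/m² × 4046.86 m²/acre = 287880 W/acre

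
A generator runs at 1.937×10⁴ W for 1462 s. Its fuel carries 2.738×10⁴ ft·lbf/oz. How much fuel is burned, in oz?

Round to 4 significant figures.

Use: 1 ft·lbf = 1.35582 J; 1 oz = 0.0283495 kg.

E = P × t = 19370 × 1462 = 2.83189×10⁷ J
2.738×10⁴ ft·lbf/oz → 1.30945×10⁶ J/kg
m = E / e_s = 2.83189×10⁷ / 1.30945×10⁶ = 21.6266 kg
In oz: 21.6266 / 0.0283495 = 762.856 oz

762.9 oz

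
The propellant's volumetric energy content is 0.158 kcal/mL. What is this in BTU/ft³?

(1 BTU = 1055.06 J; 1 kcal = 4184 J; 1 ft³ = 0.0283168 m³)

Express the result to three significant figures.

1.77×10⁴ BTU/ft³

0.158 kcal/mL × 4184 J/kcal ÷ 10⁻⁶ m³/mL = 6.61072×10⁸ J/m³
6.61072×10⁸ J/m³ ÷ 1055.06 J/BTU × 0.0283168 m³/ft³ = 17742.5 BTU/ft³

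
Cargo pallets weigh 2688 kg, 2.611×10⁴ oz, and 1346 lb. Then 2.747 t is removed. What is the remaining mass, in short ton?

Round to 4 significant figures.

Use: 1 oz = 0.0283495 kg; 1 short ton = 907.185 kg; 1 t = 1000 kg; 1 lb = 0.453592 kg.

2688 kg (already kg)
2.611×10⁴ oz × 0.0283495 = 740.205 kg
1346 lb × 0.453592 = 610.535 kg
2.747 t × 1000 = 2747 kg
Sum: 2688 + 740.205 + 610.535 − 2747 = 1291.74 kg
In short ton: 1291.74 / 907.185 = 1.4239 short ton

1.424 short ton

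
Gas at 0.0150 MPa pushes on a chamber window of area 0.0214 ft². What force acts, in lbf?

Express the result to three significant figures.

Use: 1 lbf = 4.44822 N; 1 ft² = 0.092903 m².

6.70 lbf

0.0150 MPa × 1000000 → 15000 Pa
0.0214 ft² × 0.092903 → 0.00198812 m²
F = P × A = 15000 Pa × 0.00198812 m² = 29.8218 N
29.8218 N ÷ (4.44822 N/lbf) = 6.70421 lbf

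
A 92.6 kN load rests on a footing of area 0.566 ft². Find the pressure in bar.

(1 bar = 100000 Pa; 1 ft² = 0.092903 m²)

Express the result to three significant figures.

17.6 bar

92.6 kN × 1000 → 92600 N
0.566 ft² × 0.092903 → 0.0525831 m²
P = F / A = 92600 N / 0.0525831 m² = 1.76102×10⁶ Pa
1.76102×10⁶ Pa ÷ (100000 Pa/bar) = 17.6102 bar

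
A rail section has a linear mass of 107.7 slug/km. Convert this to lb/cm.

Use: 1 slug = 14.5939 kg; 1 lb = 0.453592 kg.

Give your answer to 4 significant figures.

0.03465 lb/cm

107.7 slug/km × 14.5939 kg/slug ÷ 1000 m/km = 1.57176 kg/m
1.57176 kg/m ÷ 0.453592 kg/lb × 0.01 m/cm = 0.0346514 lb/cm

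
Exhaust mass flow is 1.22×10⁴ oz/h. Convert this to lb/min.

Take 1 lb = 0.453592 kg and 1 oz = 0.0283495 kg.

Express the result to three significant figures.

1.22×10⁴ oz/h × 0.0283495 kg/oz ÷ 3600 s/h = 0.0960733 kg/s
0.0960733 kg/s ÷ 0.453592 kg/lb × 60 s/min = 12.7083 lb/min

12.7 lb/min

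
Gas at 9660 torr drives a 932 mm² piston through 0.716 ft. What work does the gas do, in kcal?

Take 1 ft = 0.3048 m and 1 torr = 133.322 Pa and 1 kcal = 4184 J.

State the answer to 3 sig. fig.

9660 torr → 1.28789×10⁶ Pa
932 mm² → 9.32×10⁻⁴ m²
F = P × A = 1.28789×10⁶ × 9.32×10⁻⁴ = 1200.31 N
0.716 ft → 0.218237 m
W = F × d = 1200.31 × 0.218237 = 261.952 J
In kcal: 261.952 / 4184 = 0.062608 kcal

0.0626 kcal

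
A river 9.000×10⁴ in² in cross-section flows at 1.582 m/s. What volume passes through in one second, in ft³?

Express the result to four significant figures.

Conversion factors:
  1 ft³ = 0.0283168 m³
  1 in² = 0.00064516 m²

3244 ft³

9.000×10⁴ in² × 0.00064516 → 58.0644 m²
V = v × A × t = 1.582 m/s × 58.0644 m² × 1 s = 91.8579 m³
91.8579 m³ ÷ (0.0283168 m³/ft³) = 3243.94 ft³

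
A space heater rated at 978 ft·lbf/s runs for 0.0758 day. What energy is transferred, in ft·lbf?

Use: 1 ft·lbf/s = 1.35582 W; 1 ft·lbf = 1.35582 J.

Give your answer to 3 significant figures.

978 ft·lbf/s × 1.35582 = 1325.99 W
0.0758 day × 86400 = 6549.12 s
E = P × t = 1325.99 W × 6549.12 s = 8.68407×10⁶ J
8.68407×10⁶ J ÷ (1.35582 J/ft·lbf) = 6.40503×10⁶ ft·lbf

6.41×10⁶ ft·lbf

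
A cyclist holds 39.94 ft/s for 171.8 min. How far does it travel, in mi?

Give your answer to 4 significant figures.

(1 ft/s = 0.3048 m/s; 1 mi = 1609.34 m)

39.94 ft/s × 0.3048 = 12.1737 m/s
171.8 min × 60 = 10308 s
d = v × t = 12.1737 m/s × 10308 s = 125486 m
125486 m ÷ (1609.34 m/mi) = 77.9736 mi

77.97 mi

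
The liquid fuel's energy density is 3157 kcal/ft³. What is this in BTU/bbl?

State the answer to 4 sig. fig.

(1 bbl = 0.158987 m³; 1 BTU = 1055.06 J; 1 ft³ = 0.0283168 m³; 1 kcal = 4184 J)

3157 kcal/ft³ × 4184 J/kcal ÷ 0.0283168 m³/ft³ = 4.66468×10⁸ J/m³
4.66468×10⁸ J/m³ ÷ 1055.06 J/BTU × 0.158987 m³/bbl = 70292.1 BTU/bbl

7.029×10⁴ BTU/bbl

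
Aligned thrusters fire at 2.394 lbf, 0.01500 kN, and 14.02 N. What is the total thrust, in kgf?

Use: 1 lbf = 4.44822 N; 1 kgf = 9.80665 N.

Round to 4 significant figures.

4.045 kgf

2.394 lbf × 4.44822 = 10.649 N
0.01500 kN × 1000 = 15 N
14.02 N (already N)
Sum: 10.649 + 15 + 14.02 = 39.669 N
In kgf: 39.669 / 9.80665 = 4.04511 kgf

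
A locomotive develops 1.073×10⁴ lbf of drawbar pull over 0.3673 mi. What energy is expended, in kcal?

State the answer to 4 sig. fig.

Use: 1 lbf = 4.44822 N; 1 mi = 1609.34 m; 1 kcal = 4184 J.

6743 kcal

1.073×10⁴ lbf × 4.44822 → 47729.4 N
0.3673 mi × 1609.34 → 591.111 m
W = F × d = 47729.4 N × 591.111 m = 2.82134×10⁷ J
2.82134×10⁷ J ÷ (4184 J/kcal) = 6743.16 kcal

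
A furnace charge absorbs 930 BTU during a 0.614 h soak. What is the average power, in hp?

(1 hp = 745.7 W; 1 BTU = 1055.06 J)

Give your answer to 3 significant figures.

930 BTU × 1055.06 → 981206 J
0.614 h × 3600 → 2210.4 s
P = E / t = 981206 J / 2210.4 s = 443.904 W
443.904 W ÷ (745.7 W/hp) = 0.595285 hp

0.595 hp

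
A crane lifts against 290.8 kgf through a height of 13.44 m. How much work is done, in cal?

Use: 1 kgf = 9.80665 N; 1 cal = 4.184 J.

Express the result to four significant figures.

290.8 kgf × 9.80665 = 2851.77 N
W = F × d = 2851.77 N × 13.44 m = 38327.8 J
38327.8 J ÷ (4.184 J/cal) = 9160.56 cal

9161 cal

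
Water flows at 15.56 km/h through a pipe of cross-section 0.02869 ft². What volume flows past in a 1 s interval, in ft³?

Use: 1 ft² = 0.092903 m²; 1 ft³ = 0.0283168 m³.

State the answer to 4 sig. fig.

15.56 km/h × (1/3.6) = 4.32222 m/s
0.02869 ft² × 0.092903 = 0.00266539 m²
V = v × A × t = 4.32222 m/s × 0.00266539 m² × 1 s = 0.0115204 m³
0.0115204 m³ ÷ (0.0283168 m³/ft³) = 0.40684 ft³

0.4068 ft³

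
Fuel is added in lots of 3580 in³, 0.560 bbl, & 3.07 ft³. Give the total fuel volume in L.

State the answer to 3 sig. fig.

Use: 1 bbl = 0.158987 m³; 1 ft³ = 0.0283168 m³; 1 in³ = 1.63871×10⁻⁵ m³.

3580 in³ × 1.63871×10⁻⁵ → 0.0586658 m³
0.560 bbl × 0.158987 → 0.0890327 m³
3.07 ft³ × 0.0283168 → 0.0869326 m³
Combined: 0.0586658 + 0.0890327 + 0.0869326 = 0.234631 m³
In L: 0.234631 / 0.001 = 234.631 L

235 L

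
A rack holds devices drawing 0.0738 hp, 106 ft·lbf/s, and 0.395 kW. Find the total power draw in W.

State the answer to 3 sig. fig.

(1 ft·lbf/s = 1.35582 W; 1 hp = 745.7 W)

0.0738 hp × 745.7 = 55.0327 W
106 ft·lbf/s × 1.35582 = 143.717 W
0.395 kW × 1000 = 395 W
Total: 55.0327 + 143.717 + 395 = 593.75 W

594 W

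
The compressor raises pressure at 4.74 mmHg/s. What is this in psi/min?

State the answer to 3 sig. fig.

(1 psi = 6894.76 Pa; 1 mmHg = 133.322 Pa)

5.50 psi/min

4.74 mmHg/s × 133.322 Pa/mmHg = 631.946 Pa/s
631.946 Pa/s ÷ 6894.76 Pa/psi × 60 s/min = 5.49936 psi/min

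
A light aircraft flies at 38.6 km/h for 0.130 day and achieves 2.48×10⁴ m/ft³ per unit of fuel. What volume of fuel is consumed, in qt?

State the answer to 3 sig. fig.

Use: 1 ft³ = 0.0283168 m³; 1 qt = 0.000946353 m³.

38.6 km/h → 10.7222 m/s
0.130 day → 11232 s
d = v × t = 10.7222 × 11232 = 120432 m
2.48×10⁴ m/ft³ → 875805 m/m³
V = d / (distance per unit fuel) = 120432 / 875805 = 0.13751 m³
In qt: 0.13751 / 0.000946353 = 145.305 qt

145 qt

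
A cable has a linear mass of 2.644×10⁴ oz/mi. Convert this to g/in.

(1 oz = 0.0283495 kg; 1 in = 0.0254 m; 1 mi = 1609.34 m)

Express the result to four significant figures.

2.644×10⁴ oz/mi × 0.0283495 kg/oz ÷ 1609.34 m/mi = 0.465757 kg/m
0.465757 kg/m ÷ 0.001 kg/g × 0.0254 m/in = 11.8302 g/in

11.83 g/in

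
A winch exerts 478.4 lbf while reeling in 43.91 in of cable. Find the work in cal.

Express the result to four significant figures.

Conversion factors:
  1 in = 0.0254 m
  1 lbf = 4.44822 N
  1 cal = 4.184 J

567.3 cal

478.4 lbf × 4.44822 = 2128.03 N
43.91 in × 0.0254 = 1.11531 m
W = F × d = 2128.03 N × 1.11531 m = 2373.41 J
2373.41 J ÷ (4.184 J/cal) = 567.259 cal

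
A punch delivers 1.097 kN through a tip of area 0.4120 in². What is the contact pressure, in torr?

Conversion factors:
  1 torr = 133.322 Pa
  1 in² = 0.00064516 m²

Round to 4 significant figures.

3.096×10⁴ torr

1.097 kN × 1000 → 1097 N
0.4120 in² × 0.00064516 → 2.65806×10⁻⁴ m²
P = F / A = 1097 N / 2.65806×10⁻⁴ m² = 4.12707×10⁶ Pa
4.12707×10⁶ Pa ÷ (133.322 Pa/torr) = 30955.7 torr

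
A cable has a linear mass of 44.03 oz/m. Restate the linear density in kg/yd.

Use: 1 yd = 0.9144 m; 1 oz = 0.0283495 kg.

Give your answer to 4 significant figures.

44.03 oz/m × 0.0283495 kg/oz = 1.24823 kg/m
1.24823 kg/m × 0.9144 m/yd = 1.14138 kg/yd

1.141 kg/yd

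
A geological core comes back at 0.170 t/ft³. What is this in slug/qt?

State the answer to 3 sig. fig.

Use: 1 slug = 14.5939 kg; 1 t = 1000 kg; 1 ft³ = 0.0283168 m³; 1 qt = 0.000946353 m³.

0.170 t/ft³ × 1000 kg/t ÷ 0.0283168 m³/ft³ = 6003.5 kg/m³
6003.5 kg/m³ ÷ 14.5939 kg/slug × 0.000946353 m³/qt = 0.389302 slug/qt

0.389 slug/qt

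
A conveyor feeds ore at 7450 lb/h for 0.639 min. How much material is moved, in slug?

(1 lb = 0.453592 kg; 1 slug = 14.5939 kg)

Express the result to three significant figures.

2.47 slug

7450 lb/h → 0.938683 kg/s
0.639 min → 38.34 s
m = ṁ × t = 0.938683 × 38.34 = 35.9891 kg
In slug: 35.9891 / 14.5939 = 2.46604 slug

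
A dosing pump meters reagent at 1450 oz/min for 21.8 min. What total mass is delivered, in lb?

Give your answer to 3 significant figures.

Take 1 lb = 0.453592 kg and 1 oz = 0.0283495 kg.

1450 oz/min → 0.685113 kg/s
21.8 min → 1308 s
m = ṁ × t = 0.685113 × 1308 = 896.128 kg
In lb: 896.128 / 0.453592 = 1975.63 lb

1980 lb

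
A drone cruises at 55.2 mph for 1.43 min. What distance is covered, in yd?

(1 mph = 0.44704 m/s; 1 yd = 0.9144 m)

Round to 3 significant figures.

2320 yd

55.2 mph × 0.44704 = 24.6766 m/s
1.43 min × 60 = 85.8 s
d = v × t = 24.6766 m/s × 85.8 s = 2117.25 m
2117.25 m ÷ (0.9144 m/yd) = 2315.45 yd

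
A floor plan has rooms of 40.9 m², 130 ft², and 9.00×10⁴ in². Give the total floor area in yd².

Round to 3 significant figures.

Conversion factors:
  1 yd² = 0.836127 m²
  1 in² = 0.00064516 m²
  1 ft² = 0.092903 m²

133 yd²

40.9 m² (already m²)
130 ft² × 0.092903 = 12.0774 m²
9.00×10⁴ in² × 0.00064516 = 58.0644 m²
Sum: 40.9 + 12.0774 + 58.0644 = 111.042 m²
In yd²: 111.042 / 0.836127 = 132.805 yd²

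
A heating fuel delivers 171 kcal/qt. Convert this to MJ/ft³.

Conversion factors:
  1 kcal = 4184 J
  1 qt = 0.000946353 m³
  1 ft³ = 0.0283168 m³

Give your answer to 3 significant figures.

21.4 MJ/ft³

171 kcal/qt × 4184 J/kcal ÷ 0.000946353 m³/qt = 7.56022×10⁸ J/m³
7.56022×10⁸ J/m³ ÷ 1000000 J/MJ × 0.0283168 m³/ft³ = 21.4081 MJ/ft³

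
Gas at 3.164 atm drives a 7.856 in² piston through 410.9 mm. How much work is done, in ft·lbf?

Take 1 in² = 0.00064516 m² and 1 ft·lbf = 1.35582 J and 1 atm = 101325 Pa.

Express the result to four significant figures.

492.4 ft·lbf

3.164 atm → 320592 Pa
7.856 in² → 0.00506838 m²
F = P × A = 320592 × 0.00506838 = 1624.88 N
410.9 mm → 0.4109 m
W = F × d = 1624.88 × 0.4109 = 667.663 J
In ft·lbf: 667.663 / 1.35582 = 492.442 ft·lbf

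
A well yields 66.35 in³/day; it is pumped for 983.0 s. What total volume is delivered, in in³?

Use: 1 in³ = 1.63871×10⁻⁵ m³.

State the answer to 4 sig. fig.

66.35 in³/day → 1.25843×10⁻⁸ m³/s
V = Q × t = 1.25843×10⁻⁸ × 983 = 1.23704×10⁻⁵ m³
In in³: 1.23704×10⁻⁵ / 1.63871×10⁻⁵ = 0.754886 in³

0.7549 in³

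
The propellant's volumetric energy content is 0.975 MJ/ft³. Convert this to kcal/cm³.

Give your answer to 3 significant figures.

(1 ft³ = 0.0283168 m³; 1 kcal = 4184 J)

0.975 MJ/ft³ × 1000000 J/MJ ÷ 0.0283168 m³/ft³ = 3.44319×10⁷ J/m³
3.44319×10⁷ J/m³ ÷ 4184 J/kcal × 10⁻⁶ m³/cm³ = 0.00822942 kcal/cm³

0.00823 kcal/cm³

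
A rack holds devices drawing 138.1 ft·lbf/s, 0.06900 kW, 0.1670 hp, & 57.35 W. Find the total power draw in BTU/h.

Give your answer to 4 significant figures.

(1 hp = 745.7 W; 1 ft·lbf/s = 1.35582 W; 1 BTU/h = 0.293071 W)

138.1 ft·lbf/s × 1.35582 → 187.239 W
0.06900 kW × 1000 → 69 W
0.1670 hp × 745.7 → 124.532 W
57.35 W (already W)
Combined: 187.239 + 69 + 124.532 + 57.35 = 438.121 W
In BTU/h: 438.121 / 0.293071 = 1494.93 BTU/h

1495 BTU/h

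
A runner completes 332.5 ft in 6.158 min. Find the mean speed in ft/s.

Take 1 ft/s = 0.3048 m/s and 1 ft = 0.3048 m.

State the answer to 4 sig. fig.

0.8999 ft/s

332.5 ft × 0.3048 → 101.346 m
6.158 min × 60 → 369.48 s
v = d / t = 101.346 m / 369.48 s = 0.274294 m/s
0.274294 m/s ÷ (0.3048 m/s/ft/s) = 0.899915 ft/s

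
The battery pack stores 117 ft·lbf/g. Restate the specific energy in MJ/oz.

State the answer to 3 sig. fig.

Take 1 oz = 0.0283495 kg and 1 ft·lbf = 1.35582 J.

117 ft·lbf/g × 1.35582 J/ft·lbf ÷ 0.001 kg/g = 158631 J/kg
158631 J/kg ÷ 1000000 J/MJ × 0.0283495 kg/oz = 0.00449711 MJ/oz

0.00450 MJ/oz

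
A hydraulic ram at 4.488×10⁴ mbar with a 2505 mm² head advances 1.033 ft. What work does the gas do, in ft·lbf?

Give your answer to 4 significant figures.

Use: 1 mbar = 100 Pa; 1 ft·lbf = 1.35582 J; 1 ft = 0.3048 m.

4.488×10⁴ mbar → 4.488×10⁶ Pa
2505 mm² → 0.002505 m²
F = P × A = 4.488×10⁶ × 0.002505 = 11242.4 N
1.033 ft → 0.314858 m
W = F × d = 11242.4 × 0.314858 = 3539.76 J
In ft·lbf: 3539.76 / 1.35582 = 2610.79 ft·lbf

2611 ft·lbf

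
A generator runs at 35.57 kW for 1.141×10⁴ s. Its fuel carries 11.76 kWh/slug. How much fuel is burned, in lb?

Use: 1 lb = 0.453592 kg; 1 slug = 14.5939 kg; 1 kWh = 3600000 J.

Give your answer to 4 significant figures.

308.4 lb

35.57 kW → 35570 W
E = P × t = 35570 × 11410 = 4.05854×10⁸ J
11.76 kWh/slug → 2.90094×10⁶ J/kg
m = E / e_s = 4.05854×10⁸ / 2.90094×10⁶ = 139.904 kg
In lb: 139.904 / 0.453592 = 308.436 lb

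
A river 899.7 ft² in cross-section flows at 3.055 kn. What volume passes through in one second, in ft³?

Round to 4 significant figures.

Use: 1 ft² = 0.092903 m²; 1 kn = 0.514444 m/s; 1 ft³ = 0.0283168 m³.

3.055 kn × 0.514444 → 1.57163 m/s
899.7 ft² × 0.092903 → 83.5848 m²
V = v × A × t = 1.57163 m/s × 83.5848 m² × 1 s = 131.364 m³
131.364 m³ ÷ (0.0283168 m³/ft³) = 4639.08 ft³

4639 ft³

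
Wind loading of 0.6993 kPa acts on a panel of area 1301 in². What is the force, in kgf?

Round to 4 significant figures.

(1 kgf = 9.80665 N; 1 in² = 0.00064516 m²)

59.85 kgf

0.6993 kPa × 1000 = 699.3 Pa
1301 in² × 0.00064516 = 0.839353 m²
F = P × A = 699.3 Pa × 0.839353 m² = 586.96 N
586.96 N ÷ (9.80665 N/kgf) = 59.8533 kgf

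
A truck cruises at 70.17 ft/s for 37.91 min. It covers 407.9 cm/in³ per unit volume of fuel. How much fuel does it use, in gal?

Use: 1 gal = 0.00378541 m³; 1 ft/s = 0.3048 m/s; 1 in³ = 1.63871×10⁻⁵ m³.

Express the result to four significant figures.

51.63 gal

70.17 ft/s → 21.3878 m/s
37.91 min → 2274.6 s
d = v × t = 21.3878 × 2274.6 = 48648.7 m
407.9 cm/in³ → 248915 m/m³
V = d / (distance per unit fuel) = 48648.7 / 248915 = 0.195443 m³
In gal: 0.195443 / 0.00378541 = 51.6306 gal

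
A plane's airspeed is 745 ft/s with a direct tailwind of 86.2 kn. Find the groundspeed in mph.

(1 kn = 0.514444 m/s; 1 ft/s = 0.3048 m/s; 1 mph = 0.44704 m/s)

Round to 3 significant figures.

607 mph

745 ft/s × 0.3048 → 227.076 m/s
86.2 kn × 0.514444 → 44.3451 m/s
Sum: 227.076 + 44.3451 = 271.421 m/s
In mph: 271.421 / 0.44704 = 607.151 mph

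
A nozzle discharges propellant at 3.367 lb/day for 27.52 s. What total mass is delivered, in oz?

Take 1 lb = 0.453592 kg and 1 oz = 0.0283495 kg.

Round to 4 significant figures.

0.01716 oz

3.367 lb/day → 1.76764×10⁻⁵ kg/s
m = ṁ × t = 1.76764×10⁻⁵ × 27.52 = 4.86455×10⁻⁴ kg
In oz: 4.86455×10⁻⁴ / 0.0283495 = 0.0171592 oz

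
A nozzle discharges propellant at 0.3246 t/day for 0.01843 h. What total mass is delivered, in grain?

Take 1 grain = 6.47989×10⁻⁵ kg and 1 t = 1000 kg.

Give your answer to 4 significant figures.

3847 grain

0.3246 t/day → 0.00375694 kg/s
0.01843 h → 66.348 s
m = ṁ × t = 0.00375694 × 66.348 = 0.249265 kg
In grain: 0.249265 / 6.47989×10⁻⁵ = 3846.75 grain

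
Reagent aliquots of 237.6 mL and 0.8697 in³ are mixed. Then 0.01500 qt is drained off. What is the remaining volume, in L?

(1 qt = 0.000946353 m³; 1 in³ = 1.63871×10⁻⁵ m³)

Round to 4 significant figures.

0.2377 L

237.6 mL × 10⁻⁶ = 2.376×10⁻⁴ m³
0.8697 in³ × 1.63871×10⁻⁵ = 1.42519×10⁻⁵ m³
0.01500 qt × 0.000946353 = 1.41953×10⁻⁵ m³
Result: 2.376×10⁻⁴ + 1.42519×10⁻⁵ − 1.41953×10⁻⁵ = 2.37657×10⁻⁴ m³
In L: 2.37657×10⁻⁴ / 0.001 = 0.237657 L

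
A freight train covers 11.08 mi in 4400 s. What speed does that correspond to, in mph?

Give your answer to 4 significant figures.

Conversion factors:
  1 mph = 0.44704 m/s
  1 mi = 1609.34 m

11.08 mi × 1609.34 → 17831.5 m
v = d / t = 17831.5 m / 4400 s = 4.05261 m/s
4.05261 m/s ÷ (0.44704 m/s/mph) = 9.06543 mph

9.065 mph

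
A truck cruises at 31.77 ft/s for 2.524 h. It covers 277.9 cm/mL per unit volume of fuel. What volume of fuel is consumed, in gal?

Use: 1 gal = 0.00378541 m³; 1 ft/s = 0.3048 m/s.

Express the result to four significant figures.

31.77 ft/s → 9.6835 m/s
2.524 h → 9086.4 s
d = v × t = 9.6835 × 9086.4 = 87988.2 m
277.9 cm/mL → 2.779×10⁶ m/m³
V = d / (distance per unit fuel) = 87988.2 / 2.779×10⁶ = 0.0316618 m³
In gal: 0.0316618 / 0.00378541 = 8.36417 gal

8.364 gal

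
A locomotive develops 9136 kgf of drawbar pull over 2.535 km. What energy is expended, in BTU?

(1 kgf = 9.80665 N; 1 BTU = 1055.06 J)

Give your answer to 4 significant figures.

9136 kgf × 9.80665 = 89593.6 N
2.535 km × 1000 = 2535 m
W = F × d = 89593.6 N × 2535 m = 2.2712×10⁸ J
2.2712×10⁸ J ÷ (1055.06 J/BTU) = 215267 BTU

2.153×10⁵ BTU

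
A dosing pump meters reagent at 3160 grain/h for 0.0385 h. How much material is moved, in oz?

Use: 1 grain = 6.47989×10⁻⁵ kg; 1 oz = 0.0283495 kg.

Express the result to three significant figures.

0.278 oz

3160 grain/h → 5.6879×10⁻⁵ kg/s
0.0385 h → 138.6 s
m = ṁ × t = 5.6879×10⁻⁵ × 138.6 = 0.00788343 kg
In oz: 0.00788343 / 0.0283495 = 0.27808 oz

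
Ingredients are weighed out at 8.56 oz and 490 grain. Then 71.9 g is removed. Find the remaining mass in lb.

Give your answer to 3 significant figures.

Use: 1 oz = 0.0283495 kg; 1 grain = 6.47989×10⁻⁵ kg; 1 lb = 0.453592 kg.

8.56 oz × 0.0283495 = 0.242672 kg
490 grain × 6.47989×10⁻⁵ = 0.0317515 kg
71.9 g × 0.001 = 0.0719 kg
Net: 0.242672 + 0.0317515 − 0.0719 = 0.202524 kg
In lb: 0.202524 / 0.453592 = 0.446489 lb

0.446 lb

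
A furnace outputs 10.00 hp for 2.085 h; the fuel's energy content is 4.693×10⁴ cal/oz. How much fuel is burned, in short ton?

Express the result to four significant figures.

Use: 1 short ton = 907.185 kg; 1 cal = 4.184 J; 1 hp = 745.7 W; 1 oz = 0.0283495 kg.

10.00 hp → 7457 W
2.085 h → 7506 s
E = P × t = 7457 × 7506 = 5.59722×10⁷ J
4.693×10⁴ cal/oz → 6.92623×10⁶ J/kg
m = E / e_s = 5.59722×10⁷ / 6.92623×10⁶ = 8.08119 kg
In short ton: 8.08119 / 907.185 = 0.00890798 short ton

0.008908 short ton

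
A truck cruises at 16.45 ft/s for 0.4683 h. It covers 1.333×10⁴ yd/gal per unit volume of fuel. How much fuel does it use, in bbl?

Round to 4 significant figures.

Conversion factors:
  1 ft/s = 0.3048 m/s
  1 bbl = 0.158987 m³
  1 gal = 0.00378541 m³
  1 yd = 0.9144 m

16.45 ft/s → 5.01396 m/s
0.4683 h → 1685.88 s
d = v × t = 5.01396 × 1685.88 = 8452.93 m
1.333×10⁴ yd/gal → 3.21998×10⁶ m/m³
V = d / (distance per unit fuel) = 8452.93 / 3.21998×10⁶ = 0.00262515 m³
In bbl: 0.00262515 / 0.158987 = 0.0165117 bbl

0.01651 bbl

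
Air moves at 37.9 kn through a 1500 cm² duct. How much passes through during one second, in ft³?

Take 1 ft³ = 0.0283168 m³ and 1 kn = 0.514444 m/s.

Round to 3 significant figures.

37.9 kn × 0.514444 → 19.4974 m/s
1500 cm² × 0.0001 → 0.15 m²
V = v × A × t = 19.4974 m/s × 0.15 m² × 1 s = 2.92461 m³
2.92461 m³ ÷ (0.0283168 m³/ft³) = 103.282 ft³

103 ft³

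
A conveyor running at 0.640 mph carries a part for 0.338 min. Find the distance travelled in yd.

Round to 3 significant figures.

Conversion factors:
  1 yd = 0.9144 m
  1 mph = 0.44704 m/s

6.35 yd

0.640 mph × 0.44704 = 0.286106 m/s
0.338 min × 60 = 20.28 s
d = v × t = 0.286106 m/s × 20.28 s = 5.80223 m
5.80223 m ÷ (0.9144 m/yd) = 6.3454 yd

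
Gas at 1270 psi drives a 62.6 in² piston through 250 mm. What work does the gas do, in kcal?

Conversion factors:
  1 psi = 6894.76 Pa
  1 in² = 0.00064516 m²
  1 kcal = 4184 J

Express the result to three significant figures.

21.1 kcal

1270 psi → 8.75635×10⁶ Pa
62.6 in² → 0.040387 m²
F = P × A = 8.75635×10⁶ × 0.040387 = 353643 N
250 mm → 0.25 m
W = F × d = 353643 × 0.25 = 88410.8 J
In kcal: 88410.8 / 4184 = 21.1307 kcal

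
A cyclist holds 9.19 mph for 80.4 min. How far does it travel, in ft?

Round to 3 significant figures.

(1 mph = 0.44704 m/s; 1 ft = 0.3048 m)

6.50×10⁴ ft

9.19 mph × 0.44704 = 4.1083 m/s
80.4 min × 60 = 4824 s
d = v × t = 4.1083 m/s × 4824 s = 19818.4 m
19818.4 m ÷ (0.3048 m/ft) = 65021 ft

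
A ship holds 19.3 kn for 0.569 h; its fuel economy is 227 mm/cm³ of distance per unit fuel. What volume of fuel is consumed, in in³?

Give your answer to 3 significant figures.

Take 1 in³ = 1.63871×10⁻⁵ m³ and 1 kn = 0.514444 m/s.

19.3 kn → 9.92877 m/s
0.569 h → 2048.4 s
d = v × t = 9.92877 × 2048.4 = 20338.1 m
227 mm/cm³ → 227000 m/m³
V = d / (distance per unit fuel) = 20338.1 / 227000 = 0.0895952 m³
In in³: 0.0895952 / 1.63871×10⁻⁵ = 5467.42 in³

5470 in³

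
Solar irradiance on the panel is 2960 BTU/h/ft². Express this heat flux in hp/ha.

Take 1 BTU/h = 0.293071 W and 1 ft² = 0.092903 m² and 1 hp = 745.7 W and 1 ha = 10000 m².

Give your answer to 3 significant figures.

2960 BTU/h/ft² × 0.293071 W/BTU/h ÷ 0.092903 m²/ft² = 9337.59 W/m²
9337.59 W/m² ÷ 745.7 W/hp × 10000 m²/ha = 125219 hp/ha

1.25×10⁵ hp/ha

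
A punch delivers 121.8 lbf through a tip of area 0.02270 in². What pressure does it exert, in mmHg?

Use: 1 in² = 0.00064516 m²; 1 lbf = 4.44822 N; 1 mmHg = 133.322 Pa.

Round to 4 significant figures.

121.8 lbf × 4.44822 → 541.793 N
0.02270 in² × 0.00064516 → 1.46451×10⁻⁵ m²
P = F / A = 541.793 N / 1.46451×10⁻⁵ m² = 3.69948×10⁷ Pa
3.69948×10⁷ Pa ÷ (133.322 Pa/mmHg) = 277485 mmHg

2.775×10⁵ mmHg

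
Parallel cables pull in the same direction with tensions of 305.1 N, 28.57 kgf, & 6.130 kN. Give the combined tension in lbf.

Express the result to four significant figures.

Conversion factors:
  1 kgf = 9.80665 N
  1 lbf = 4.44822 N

305.1 N (already N)
28.57 kgf × 9.80665 → 280.176 N
6.130 kN × 1000 → 6130 N
Total: 305.1 + 280.176 + 6130 = 6715.28 N
In lbf: 6715.28 / 4.44822 = 1509.66 lbf

1510 lbf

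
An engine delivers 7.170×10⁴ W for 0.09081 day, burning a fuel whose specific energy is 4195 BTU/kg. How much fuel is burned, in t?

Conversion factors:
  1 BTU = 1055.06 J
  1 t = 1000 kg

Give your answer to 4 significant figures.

0.1271 t

0.09081 day → 7845.98 s
E = P × t = 71700 × 7845.98 = 5.62557×10⁸ J
4195 BTU/kg → 4.42598×10⁶ J/kg
m = E / e_s = 5.62557×10⁸ / 4.42598×10⁶ = 127.103 kg
In t: 127.103 / 1000 = 0.127103 t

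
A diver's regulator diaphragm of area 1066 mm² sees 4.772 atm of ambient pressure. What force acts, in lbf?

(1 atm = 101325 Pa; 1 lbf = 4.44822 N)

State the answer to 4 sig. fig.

4.772 atm × 101325 = 483523 Pa
1066 mm² × 10⁻⁶ = 0.001066 m²
F = P × A = 483523 Pa × 0.001066 m² = 515.436 N
515.436 N ÷ (4.44822 N/lbf) = 115.875 lbf

115.9 lbf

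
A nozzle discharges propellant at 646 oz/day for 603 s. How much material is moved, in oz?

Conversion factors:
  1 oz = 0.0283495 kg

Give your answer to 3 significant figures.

4.51 oz

646 oz/day → 2.11965×10⁻⁴ kg/s
m = ṁ × t = 2.11965×10⁻⁴ × 603 = 0.127815 kg
In oz: 0.127815 / 0.0283495 = 4.50855 oz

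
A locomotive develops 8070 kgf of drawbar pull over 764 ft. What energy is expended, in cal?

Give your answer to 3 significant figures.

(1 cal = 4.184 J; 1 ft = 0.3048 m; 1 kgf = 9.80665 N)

4.40×10⁶ cal

8070 kgf × 9.80665 = 79139.7 N
764 ft × 0.3048 = 232.867 m
W = F × d = 79139.7 N × 232.867 m = 1.8429×10⁷ J
1.8429×10⁷ J ÷ (4.184 J/cal) = 4.40464×10⁶ cal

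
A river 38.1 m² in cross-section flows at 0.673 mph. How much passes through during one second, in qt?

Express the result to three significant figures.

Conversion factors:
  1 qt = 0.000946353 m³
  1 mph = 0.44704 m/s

0.673 mph × 0.44704 → 0.300858 m/s
V = v × A × t = 0.300858 m/s × 38.1 m² × 1 s = 11.4627 m³
11.4627 m³ ÷ (0.000946353 m³/qt) = 12112.5 qt

1.21×10⁴ qt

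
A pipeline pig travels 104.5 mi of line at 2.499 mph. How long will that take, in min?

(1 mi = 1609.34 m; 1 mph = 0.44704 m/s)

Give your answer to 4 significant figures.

104.5 mi × 1609.34 → 168176 m
2.499 mph × 0.44704 → 1.11715 m/s
t = d / v = 168176 m / 1.11715 m/s = 150540 s
150540 s ÷ (60 s/min) = 2509 min

2509 min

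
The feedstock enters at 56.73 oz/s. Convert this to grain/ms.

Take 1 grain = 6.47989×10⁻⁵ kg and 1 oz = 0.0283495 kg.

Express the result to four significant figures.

56.73 oz/s × 0.0283495 kg/oz = 1.60827 kg/s
1.60827 kg/s ÷ 6.47989×10⁻⁵ kg/grain × 0.001 s/ms = 24.8194 grain/ms

24.82 grain/ms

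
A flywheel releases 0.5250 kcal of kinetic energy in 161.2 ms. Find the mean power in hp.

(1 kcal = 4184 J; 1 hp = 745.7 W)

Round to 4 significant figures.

0.5250 kcal × 4184 → 2196.6 J
161.2 ms × 0.001 → 0.1612 s
P = E / t = 2196.6 J / 0.1612 s = 13626.6 W
13626.6 W ÷ (745.7 W/hp) = 18.2736 hp

18.27 hp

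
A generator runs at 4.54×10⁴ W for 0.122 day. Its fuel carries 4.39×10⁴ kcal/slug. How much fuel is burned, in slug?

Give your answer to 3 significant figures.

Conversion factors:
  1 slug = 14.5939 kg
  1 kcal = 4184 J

0.122 day → 10540.8 s
E = P × t = 45400 × 10540.8 = 4.78552×10⁸ J
4.39×10⁴ kcal/slug → 1.25859×10⁷ J/kg
m = E / e_s = 4.78552×10⁸ / 1.25859×10⁷ = 38.0229 kg
In slug: 38.0229 / 14.5939 = 2.6054 slug

2.61 slug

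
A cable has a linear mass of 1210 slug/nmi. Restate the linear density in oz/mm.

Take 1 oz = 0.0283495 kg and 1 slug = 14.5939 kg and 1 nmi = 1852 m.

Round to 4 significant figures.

1210 slug/nmi × 14.5939 kg/slug ÷ 1852 m/nmi = 9.53489 kg/m
9.53489 kg/m ÷ 0.0283495 kg/oz × 0.001 m/mm = 0.336334 oz/mm

0.3363 oz/mm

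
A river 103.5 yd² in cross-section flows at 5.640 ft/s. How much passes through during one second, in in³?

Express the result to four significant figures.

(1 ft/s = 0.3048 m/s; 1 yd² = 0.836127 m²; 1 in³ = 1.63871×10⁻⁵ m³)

5.640 ft/s × 0.3048 → 1.71907 m/s
103.5 yd² × 0.836127 → 86.5391 m²
V = v × A × t = 1.71907 m/s × 86.5391 m² × 1 s = 148.767 m³
148.767 m³ ÷ (1.63871×10⁻⁵ m³/in³) = 9.0783×10⁶ in³

9.078×10⁶ in³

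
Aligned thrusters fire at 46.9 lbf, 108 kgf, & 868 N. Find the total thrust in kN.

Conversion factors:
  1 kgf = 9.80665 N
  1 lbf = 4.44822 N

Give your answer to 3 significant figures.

46.9 lbf × 4.44822 = 208.622 N
108 kgf × 9.80665 = 1059.12 N
868 N (already N)
Sum: 208.622 + 1059.12 + 868 = 2135.74 N
In kN: 2135.74 / 1000 = 2.13574 kN

2.14 kN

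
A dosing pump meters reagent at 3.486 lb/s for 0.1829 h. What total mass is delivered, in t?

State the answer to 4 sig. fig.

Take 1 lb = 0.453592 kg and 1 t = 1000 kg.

1.041 t

3.486 lb/s → 1.58122 kg/s
0.1829 h → 658.44 s
m = ṁ × t = 1.58122 × 658.44 = 1041.14 kg
In t: 1041.14 / 1000 = 1.04114 t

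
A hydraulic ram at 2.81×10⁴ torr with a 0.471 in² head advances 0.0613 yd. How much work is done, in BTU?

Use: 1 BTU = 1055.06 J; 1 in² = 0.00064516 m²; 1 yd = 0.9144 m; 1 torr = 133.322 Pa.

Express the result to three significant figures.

0.0605 BTU

2.81×10⁴ torr → 3.74635×10⁶ Pa
0.471 in² → 3.0387×10⁻⁴ m²
F = P × A = 3.74635×10⁶ × 3.0387×10⁻⁴ = 1138.4 N
0.0613 yd → 0.0560527 m
W = F × d = 1138.4 × 0.0560527 = 63.8104 J
In BTU: 63.8104 / 1055.06 = 0.0604804 BTU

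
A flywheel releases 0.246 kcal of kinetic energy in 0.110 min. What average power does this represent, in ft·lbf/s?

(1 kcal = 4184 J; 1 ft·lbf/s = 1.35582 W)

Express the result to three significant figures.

115 ft·lbf/s

0.246 kcal × 4184 = 1029.26 J
0.110 min × 60 = 6.6 s
P = E / t = 1029.26 J / 6.6 s = 155.948 W
155.948 W ÷ (1.35582 W/ft·lbf/s) = 115.021 ft·lbf/s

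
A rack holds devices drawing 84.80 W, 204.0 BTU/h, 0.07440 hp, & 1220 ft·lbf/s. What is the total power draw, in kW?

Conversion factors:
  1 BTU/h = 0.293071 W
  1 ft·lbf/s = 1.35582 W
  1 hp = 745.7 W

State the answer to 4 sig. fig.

1.854 kW

84.80 W (already W)
204.0 BTU/h × 0.293071 = 59.7865 W
0.07440 hp × 745.7 = 55.4801 W
1220 ft·lbf/s × 1.35582 = 1654.1 W
Sum: 84.8 + 59.7865 + 55.4801 + 1654.1 = 1854.17 W
In kW: 1854.17 / 1000 = 1.85417 kW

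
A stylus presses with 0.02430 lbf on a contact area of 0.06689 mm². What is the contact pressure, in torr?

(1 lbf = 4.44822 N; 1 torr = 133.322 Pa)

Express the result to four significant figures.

0.02430 lbf × 4.44822 = 0.108092 N
0.06689 mm² × 10⁻⁶ = 6.689×10⁻⁸ m²
P = F / A = 0.108092 N / 6.689×10⁻⁸ m² = 1.61597×10⁶ Pa
1.61597×10⁶ Pa ÷ (133.322 Pa/torr) = 12120.8 torr

1.212×10⁴ torr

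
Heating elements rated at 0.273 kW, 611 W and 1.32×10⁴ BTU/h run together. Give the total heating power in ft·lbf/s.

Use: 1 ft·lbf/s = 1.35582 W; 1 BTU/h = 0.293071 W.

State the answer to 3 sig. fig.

3510 ft·lbf/s

0.273 kW × 1000 → 273 W
611 W (already W)
1.32×10⁴ BTU/h × 0.293071 → 3868.54 W
Sum: 273 + 611 + 3868.54 = 4752.54 W
In ft·lbf/s: 4752.54 / 1.35582 = 3505.29 ft·lbf/s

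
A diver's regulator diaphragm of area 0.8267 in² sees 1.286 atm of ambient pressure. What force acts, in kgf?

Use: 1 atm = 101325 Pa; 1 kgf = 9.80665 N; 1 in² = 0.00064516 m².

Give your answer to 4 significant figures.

1.286 atm × 101325 → 130304 Pa
0.8267 in² × 0.00064516 → 5.33354×10⁻⁴ m²
F = P × A = 130304 Pa × 5.33354×10⁻⁴ m² = 69.4982 N
69.4982 N ÷ (9.80665 N/kgf) = 7.08684 kgf

7.087 kgf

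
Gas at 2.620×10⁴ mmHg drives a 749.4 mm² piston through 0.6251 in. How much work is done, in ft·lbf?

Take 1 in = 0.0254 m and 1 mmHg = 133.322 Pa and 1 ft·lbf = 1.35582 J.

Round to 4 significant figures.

2.620×10⁴ mmHg → 3.49304×10⁶ Pa
749.4 mm² → 7.494×10⁻⁴ m²
F = P × A = 3.49304×10⁶ × 7.494×10⁻⁴ = 2617.68 N
0.6251 in → 0.0158775 m
W = F × d = 2617.68 × 0.0158775 = 41.5622 J
In ft·lbf: 41.5622 / 1.35582 = 30.6547 ft·lbf

30.65 ft·lbf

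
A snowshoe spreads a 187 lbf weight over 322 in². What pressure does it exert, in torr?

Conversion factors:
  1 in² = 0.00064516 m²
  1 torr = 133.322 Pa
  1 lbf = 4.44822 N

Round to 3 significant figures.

187 lbf × 4.44822 = 831.817 N
322 in² × 0.00064516 = 0.207742 m²
P = F / A = 831.817 N / 0.207742 m² = 4004.09 Pa
4004.09 Pa ÷ (133.322 Pa/torr) = 30.0332 torr

30.0 torr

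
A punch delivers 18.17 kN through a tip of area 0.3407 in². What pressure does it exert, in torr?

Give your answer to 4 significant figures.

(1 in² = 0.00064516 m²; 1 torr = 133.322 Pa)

6.200×10⁵ torr

18.17 kN × 1000 → 18170 N
0.3407 in² × 0.00064516 → 2.19806×10⁻⁴ m²
P = F / A = 18170 N / 2.19806×10⁻⁴ m² = 8.26638×10⁷ Pa
8.26638×10⁷ Pa ÷ (133.322 Pa/torr) = 620031 torr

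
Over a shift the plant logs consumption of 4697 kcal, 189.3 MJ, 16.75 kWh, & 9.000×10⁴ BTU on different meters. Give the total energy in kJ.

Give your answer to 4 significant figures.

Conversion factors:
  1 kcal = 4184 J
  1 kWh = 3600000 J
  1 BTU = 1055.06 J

3.642×10⁵ kJ

4697 kcal × 4184 → 1.96522×10⁷ J
189.3 MJ × 1000000 → 1.893×10⁸ J
16.75 kWh × 3600000 → 6.03×10⁷ J
9.000×10⁴ BTU × 1055.06 → 9.49554×10⁷ J
Total: 1.96522×10⁷ + 1.893×10⁸ + 6.03×10⁷ + 9.49554×10⁷ = 3.64208×10⁸ J
In kJ: 3.64208×10⁸ / 1000 = 364208 kJ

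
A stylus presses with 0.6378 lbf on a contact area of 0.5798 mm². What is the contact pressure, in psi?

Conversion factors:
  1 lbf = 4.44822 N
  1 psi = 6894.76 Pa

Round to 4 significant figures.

709.7 psi

0.6378 lbf × 4.44822 = 2.83707 N
0.5798 mm² × 10⁻⁶ = 5.798×10⁻⁷ m²
P = F / A = 2.83707 N / 5.798×10⁻⁷ m² = 4.89319×10⁶ Pa
4.89319×10⁶ Pa ÷ (6894.76 Pa/psi) = 709.697 psi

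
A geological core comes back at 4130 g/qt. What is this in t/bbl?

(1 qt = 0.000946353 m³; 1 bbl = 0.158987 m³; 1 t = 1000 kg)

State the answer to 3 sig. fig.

4130 g/qt × 0.001 kg/g ÷ 0.000946353 m³/qt = 4364.12 kg/m³
4364.12 kg/m³ ÷ 1000 kg/t × 0.158987 m³/bbl = 0.693838 t/bbl

0.694 t/bbl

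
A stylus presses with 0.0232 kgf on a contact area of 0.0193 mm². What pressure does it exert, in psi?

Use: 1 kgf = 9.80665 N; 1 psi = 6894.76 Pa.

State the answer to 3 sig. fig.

0.0232 kgf × 9.80665 = 0.227514 N
0.0193 mm² × 10⁻⁶ = 1.93×10⁻⁸ m²
P = F / A = 0.227514 N / 1.93×10⁻⁸ m² = 1.17883×10⁷ Pa
1.17883×10⁷ Pa ÷ (6894.76 Pa/psi) = 1709.75 psi

1710 psi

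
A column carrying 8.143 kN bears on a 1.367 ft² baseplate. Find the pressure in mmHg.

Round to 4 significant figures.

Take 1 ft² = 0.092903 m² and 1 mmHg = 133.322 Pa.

480.9 mmHg

8.143 kN × 1000 → 8143 N
1.367 ft² × 0.092903 → 0.126998 m²
P = F / A = 8143 N / 0.126998 m² = 64119.1 Pa
64119.1 Pa ÷ (133.322 Pa/mmHg) = 480.934 mmHg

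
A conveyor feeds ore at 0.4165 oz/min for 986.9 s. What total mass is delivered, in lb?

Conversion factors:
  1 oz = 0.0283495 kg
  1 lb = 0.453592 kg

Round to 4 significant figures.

0.4282 lb

0.4165 oz/min → 1.96793×10⁻⁴ kg/s
m = ṁ × t = 1.96793×10⁻⁴ × 986.9 = 0.194215 kg
In lb: 0.194215 / 0.453592 = 0.428171 lb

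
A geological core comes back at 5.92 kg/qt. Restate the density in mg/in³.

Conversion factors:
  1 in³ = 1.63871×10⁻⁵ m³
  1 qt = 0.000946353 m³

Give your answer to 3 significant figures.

1.03×10⁵ mg/in³

5.92 kg/qt ÷ 0.000946353 m³/qt = 6255.59 kg/m³
6255.59 kg/m³ ÷ 10⁻⁶ kg/mg × 1.63871×10⁻⁵ m³/in³ = 102511 mg/in³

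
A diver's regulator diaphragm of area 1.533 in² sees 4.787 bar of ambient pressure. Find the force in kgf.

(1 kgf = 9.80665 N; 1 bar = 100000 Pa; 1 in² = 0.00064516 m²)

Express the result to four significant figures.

48.28 kgf

4.787 bar × 100000 = 478700 Pa
1.533 in² × 0.00064516 = 9.8903×10⁻⁴ m²
F = P × A = 478700 Pa × 9.8903×10⁻⁴ m² = 473.449 N
473.449 N ÷ (9.80665 N/kgf) = 48.2784 kgf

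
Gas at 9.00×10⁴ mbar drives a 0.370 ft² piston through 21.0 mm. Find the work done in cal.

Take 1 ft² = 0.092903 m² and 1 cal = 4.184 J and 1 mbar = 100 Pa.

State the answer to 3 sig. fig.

1550 cal

9.00×10⁴ mbar → 9×10⁶ Pa
0.370 ft² → 0.0343741 m²
F = P × A = 9×10⁶ × 0.0343741 = 309367 N
21.0 mm → 0.021 m
W = F × d = 309367 × 0.021 = 6496.71 J
In cal: 6496.71 / 4.184 = 1552.75 cal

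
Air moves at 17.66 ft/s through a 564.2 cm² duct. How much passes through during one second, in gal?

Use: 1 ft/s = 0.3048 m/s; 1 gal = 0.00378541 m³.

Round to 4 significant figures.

80.23 gal

17.66 ft/s × 0.3048 = 5.38277 m/s
564.2 cm² × 0.0001 = 0.05642 m²
V = v × A × t = 5.38277 m/s × 0.05642 m² × 1 s = 0.303696 m³
0.303696 m³ ÷ (0.00378541 m³/gal) = 80.228 gal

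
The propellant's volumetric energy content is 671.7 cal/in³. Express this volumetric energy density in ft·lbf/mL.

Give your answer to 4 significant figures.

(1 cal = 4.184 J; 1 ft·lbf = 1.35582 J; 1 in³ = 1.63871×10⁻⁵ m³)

126.5 ft·lbf/mL

671.7 cal/in³ × 4.184 J/cal ÷ 1.63871×10⁻⁵ m³/in³ = 1.715×10⁸ J/m³
1.715×10⁸ J/m³ ÷ 1.35582 J/ft·lbf × 10⁻⁶ m³/mL = 126.492 ft·lbf/mL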